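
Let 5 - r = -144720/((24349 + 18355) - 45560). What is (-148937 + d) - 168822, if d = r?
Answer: -37818756/119 ≈ -3.1780e+5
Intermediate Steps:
r = -5435/119 (r = 5 - (-144720)/((24349 + 18355) - 45560) = 5 - (-144720)/(42704 - 45560) = 5 - (-144720)/(-2856) = 5 - (-144720)*(-1)/2856 = 5 - 1*6030/119 = 5 - 6030/119 = -5435/119 ≈ -45.672)
d = -5435/119 ≈ -45.672
(-148937 + d) - 168822 = (-148937 - 5435/119) - 168822 = -17728938/119 - 168822 = -37818756/119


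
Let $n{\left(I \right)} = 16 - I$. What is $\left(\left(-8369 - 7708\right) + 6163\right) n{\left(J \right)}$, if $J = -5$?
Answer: $-208194$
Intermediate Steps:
$\left(\left(-8369 - 7708\right) + 6163\right) n{\left(J \right)} = \left(\left(-8369 - 7708\right) + 6163\right) \left(16 - -5\right) = \left(-16077 + 6163\right) \left(16 + 5\right) = \left(-9914\right) 21 = -208194$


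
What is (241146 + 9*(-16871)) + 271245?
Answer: 360552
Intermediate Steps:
(241146 + 9*(-16871)) + 271245 = (241146 - 151839) + 271245 = 89307 + 271245 = 360552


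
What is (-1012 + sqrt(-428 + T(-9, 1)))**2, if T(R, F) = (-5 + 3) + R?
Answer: (1012 - I*sqrt(439))**2 ≈ 1.0237e+6 - 42408.0*I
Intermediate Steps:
T(R, F) = -2 + R
(-1012 + sqrt(-428 + T(-9, 1)))**2 = (-1012 + sqrt(-428 + (-2 - 9)))**2 = (-1012 + sqrt(-428 - 11))**2 = (-1012 + sqrt(-439))**2 = (-1012 + I*sqrt(439))**2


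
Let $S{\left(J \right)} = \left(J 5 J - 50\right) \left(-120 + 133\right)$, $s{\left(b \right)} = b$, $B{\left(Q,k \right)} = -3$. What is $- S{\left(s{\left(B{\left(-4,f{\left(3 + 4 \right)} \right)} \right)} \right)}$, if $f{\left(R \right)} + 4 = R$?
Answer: $65$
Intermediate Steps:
$f{\left(R \right)} = -4 + R$
$S{\left(J \right)} = -650 + 65 J^{2}$ ($S{\left(J \right)} = \left(5 J J - 50\right) 13 = \left(5 J^{2} - 50\right) 13 = \left(-50 + 5 J^{2}\right) 13 = -650 + 65 J^{2}$)
$- S{\left(s{\left(B{\left(-4,f{\left(3 + 4 \right)} \right)} \right)} \right)} = - (-650 + 65 \left(-3\right)^{2}) = - (-650 + 65 \cdot 9) = - (-650 + 585) = \left(-1\right) \left(-65\right) = 65$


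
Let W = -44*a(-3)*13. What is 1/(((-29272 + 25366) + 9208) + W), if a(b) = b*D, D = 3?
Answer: 1/10450 ≈ 9.5694e-5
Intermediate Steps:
a(b) = 3*b (a(b) = b*3 = 3*b)
W = 5148 (W = -132*(-3)*13 = -44*(-9)*13 = 396*13 = 5148)
1/(((-29272 + 25366) + 9208) + W) = 1/(((-29272 + 25366) + 9208) + 5148) = 1/((-3906 + 9208) + 5148) = 1/(5302 + 5148) = 1/10450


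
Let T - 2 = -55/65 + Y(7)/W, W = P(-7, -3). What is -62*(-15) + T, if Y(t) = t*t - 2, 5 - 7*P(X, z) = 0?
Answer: 64802/65 ≈ 996.95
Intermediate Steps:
P(X, z) = 5/7 (P(X, z) = 5/7 - 1/7*0 = 5/7 + 0 = 5/7)
W = 5/7 ≈ 0.71429
Y(t) = -2 + t**2 (Y(t) = t**2 - 2 = -2 + t**2)
T = 4352/65 (T = 2 + (-55/65 + (-2 + 7**2)/(5/7)) = 2 + (-55*1/65 + (-2 + 49)*(7/5)) = 2 + (-11/13 + 47*(7/5)) = 2 + (-11/13 + 329/5) = 2 + 4222/65 = 4352/65 ≈ 66.954)
-62*(-15) + T = -62*(-15) + 4352/65 = 930 + 4352/65 = 64802/65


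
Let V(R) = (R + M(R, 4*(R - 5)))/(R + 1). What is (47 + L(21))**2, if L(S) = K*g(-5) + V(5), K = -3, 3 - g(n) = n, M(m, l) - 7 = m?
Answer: 24025/36 ≈ 667.36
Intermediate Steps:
M(m, l) = 7 + m
g(n) = 3 - n
V(R) = (7 + 2*R)/(1 + R) (V(R) = (R + (7 + R))/(R + 1) = (7 + 2*R)/(1 + R))
L(S) = -127/6 (L(S) = -3*(3 - 1*(-5)) + (7 + 2*5)/(1 + 5) = -3*(3 + 5) + (7 + 10)/6 = -3*8 + (1/6)*17 = -24 + 17/6 = -127/6)
(47 + L(21))**2 = (47 - 127/6)**2 = (155/6)**2 = 24025/36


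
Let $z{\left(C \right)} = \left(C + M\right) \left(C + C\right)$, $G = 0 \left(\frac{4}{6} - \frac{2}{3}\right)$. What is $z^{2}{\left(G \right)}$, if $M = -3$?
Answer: $0$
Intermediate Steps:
$G = 0$ ($G = 0 \left(4 \cdot \frac{1}{6} - \frac{2}{3}\right) = 0 \left(\frac{2}{3} - \frac{2}{3}\right) = 0 \cdot 0 = 0$)
$z{\left(C \right)} = 2 C \left(-3 + C\right)$ ($z{\left(C \right)} = \left(C - 3\right) \left(C + C\right) = \left(-3 + C\right) 2 C = 2 C \left(-3 + C\right)$)
$z^{2}{\left(G \right)} = \left(2 \cdot 0 \left(-3 + 0\right)\right)^{2} = \left(2 \cdot 0 \left(-3\right)\right)^{2} = 0^{2} = 0$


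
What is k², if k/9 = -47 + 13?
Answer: 93636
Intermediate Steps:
k = -306 (k = 9*(-47 + 13) = 9*(-34) = -306)
k² = (-306)² = 93636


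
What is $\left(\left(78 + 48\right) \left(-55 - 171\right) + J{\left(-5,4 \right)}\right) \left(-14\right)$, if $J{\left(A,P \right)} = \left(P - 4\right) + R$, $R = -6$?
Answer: $398748$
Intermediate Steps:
$J{\left(A,P \right)} = -10 + P$ ($J{\left(A,P \right)} = \left(P - 4\right) - 6 = \left(-4 + P\right) - 6 = -10 + P$)
$\left(\left(78 + 48\right) \left(-55 - 171\right) + J{\left(-5,4 \right)}\right) \left(-14\right) = \left(\left(78 + 48\right) \left(-55 - 171\right) + \left(-10 + 4\right)\right) \left(-14\right) = \left(126 \left(-226\right) - 6\right) \left(-14\right) = \left(-28476 - 6\right) \left(-14\right) = \left(-28482\right) \left(-14\right) = 398748$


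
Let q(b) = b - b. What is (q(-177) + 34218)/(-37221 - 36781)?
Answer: -17109/37001 ≈ -0.46239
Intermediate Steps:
q(b) = 0
(q(-177) + 34218)/(-37221 - 36781) = (0 + 34218)/(-37221 - 36781) = 34218/(-74002) = 34218*(-1/74002) = -17109/37001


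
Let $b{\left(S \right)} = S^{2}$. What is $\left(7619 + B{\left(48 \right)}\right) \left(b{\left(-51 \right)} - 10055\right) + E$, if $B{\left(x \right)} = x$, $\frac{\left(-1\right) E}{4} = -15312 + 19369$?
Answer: $-57166046$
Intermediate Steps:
$E = -16228$ ($E = - 4 \left(-15312 + 19369\right) = \left(-4\right) 4057 = -16228$)
$\left(7619 + B{\left(48 \right)}\right) \left(b{\left(-51 \right)} - 10055\right) + E = \left(7619 + 48\right) \left(\left(-51\right)^{2} - 10055\right) - 16228 = 7667 \left(2601 - 10055\right) - 16228 = 7667 \left(-7454\right) - 16228 = -57149818 - 16228 = -57166046$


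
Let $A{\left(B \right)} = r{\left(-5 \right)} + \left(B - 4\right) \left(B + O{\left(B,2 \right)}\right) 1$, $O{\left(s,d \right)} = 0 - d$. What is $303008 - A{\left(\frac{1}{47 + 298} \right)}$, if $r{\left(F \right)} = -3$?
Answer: $\frac{36064934144}{119025} \approx 3.03 \cdot 10^{5}$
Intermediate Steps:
$O{\left(s,d \right)} = - d$
$A{\left(B \right)} = -3 + \left(-4 + B\right) \left(-2 + B\right)$ ($A{\left(B \right)} = -3 + \left(B - 4\right) \left(B - 2\right) 1 = -3 + \left(-4 + B\right) \left(B - 2\right) 1 = -3 + \left(-4 + B\right) \left(-2 + B\right) 1 = -3 + \left(-4 + B\right) \left(-2 + B\right)$)
$303008 - A{\left(\frac{1}{47 + 298} \right)} = 303008 - \left(5 + \left(\frac{1}{47 + 298}\right)^{2} - \frac{6}{47 + 298}\right) = 303008 - \left(5 + \left(\frac{1}{345}\right)^{2} - \frac{6}{345}\right) = 303008 - \left(5 + \left(\frac{1}{345}\right)^{2} - \frac{2}{115}\right) = 303008 - \left(5 + \frac{1}{119025} - \frac{2}{115}\right) = 303008 - \frac{593056}{119025} = \frac{36064934144}{119025}$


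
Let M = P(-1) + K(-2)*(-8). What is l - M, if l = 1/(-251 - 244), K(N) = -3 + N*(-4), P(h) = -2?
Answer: 20789/495 ≈ 41.998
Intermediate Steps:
K(N) = -3 - 4*N
M = -42 (M = -2 + (-3 - 4*(-2))*(-8) = -2 + (-3 + 8)*(-8) = -2 + 5*(-8) = -2 - 40 = -42)
l = -1/495 (l = 1/(-495) = -1/495 ≈ -0.0020202)
l - M = -1/495 - 1*(-42) = -1/495 + 42 = 20789/495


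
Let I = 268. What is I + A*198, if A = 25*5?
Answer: 25018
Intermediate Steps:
A = 125
I + A*198 = 268 + 125*198 = 268 + 24750 = 25018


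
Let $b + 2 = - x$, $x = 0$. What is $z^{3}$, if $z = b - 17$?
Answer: $-6859$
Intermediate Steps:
$b = -2$ ($b = -2 - 0 = -2 + 0 = -2$)
$z = -19$ ($z = -2 - 17 = -19$)
$z^{3} = \left(-19\right)^{3} = -6859$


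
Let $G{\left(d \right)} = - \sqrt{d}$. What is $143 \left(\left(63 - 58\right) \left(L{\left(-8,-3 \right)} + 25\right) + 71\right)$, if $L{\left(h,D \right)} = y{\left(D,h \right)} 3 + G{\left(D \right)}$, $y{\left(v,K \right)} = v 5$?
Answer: $-4147 - 715 i \sqrt{3} \approx -4147.0 - 1238.4 i$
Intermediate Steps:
$y{\left(v,K \right)} = 5 v$
$L{\left(h,D \right)} = - \sqrt{D} + 15 D$ ($L{\left(h,D \right)} = 5 D 3 - \sqrt{D} = 15 D - \sqrt{D} = - \sqrt{D} + 15 D$)
$143 \left(\left(63 - 58\right) \left(L{\left(-8,-3 \right)} + 25\right) + 71\right) = 143 \left(\left(63 - 58\right) \left(\left(- \sqrt{-3} + 15 \left(-3\right)\right) + 25\right) + 71\right) = 143 \left(5 \left(\left(- i \sqrt{3} - 45\right) + 25\right) + 71\right) = 143 \left(5 \left(\left(-45 - i \sqrt{3}\right) + 25\right) + 71\right) = 143 \left(5 \left(-20 - i \sqrt{3}\right) + 71\right) = 143 \left(\left(-100 - 5 i \sqrt{3}\right) + 71\right) = 143 \left(-29 - 5 i \sqrt{3}\right) = -4147 - 715 i \sqrt{3}$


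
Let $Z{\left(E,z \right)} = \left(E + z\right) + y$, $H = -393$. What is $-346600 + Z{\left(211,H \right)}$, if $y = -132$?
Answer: $-346914$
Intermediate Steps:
$Z{\left(E,z \right)} = -132 + E + z$ ($Z{\left(E,z \right)} = \left(E + z\right) - 132 = -132 + E + z$)
$-346600 + Z{\left(211,H \right)} = -346600 - 314 = -346914$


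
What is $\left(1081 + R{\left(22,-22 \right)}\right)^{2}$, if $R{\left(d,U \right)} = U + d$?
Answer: $1168561$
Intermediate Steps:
$\left(1081 + R{\left(22,-22 \right)}\right)^{2} = \left(1081 + \left(-22 + 22\right)\right)^{2} = \left(1081 + 0\right)^{2} = 1081^{2} = 1168561$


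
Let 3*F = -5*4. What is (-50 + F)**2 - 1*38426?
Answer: -316934/9 ≈ -35215.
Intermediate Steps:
F = -20/3 (F = (-5*4)/3 = (1/3)*(-20) = -20/3 ≈ -6.6667)
(-50 + F)**2 - 1*38426 = (-50 - 20/3)**2 - 1*38426 = (-170/3)**2 - 38426 = 28900/9 - 38426 = -316934/9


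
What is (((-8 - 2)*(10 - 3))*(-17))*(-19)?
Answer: -22610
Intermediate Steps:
(((-8 - 2)*(10 - 3))*(-17))*(-19) = (-10*7*(-17))*(-19) = -70*(-17)*(-19) = 1190*(-19) = -22610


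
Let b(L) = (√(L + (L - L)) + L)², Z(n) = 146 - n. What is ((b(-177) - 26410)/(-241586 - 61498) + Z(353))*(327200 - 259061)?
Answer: -237514118615/16838 + 1340067*I*√177/16838 ≈ -1.4106e+7 + 1058.8*I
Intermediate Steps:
b(L) = (L + √L)² (b(L) = (√(L + 0) + L)² = (√L + L)² = (L + √L)²)
((b(-177) - 26410)/(-241586 - 61498) + Z(353))*(327200 - 259061) = (((-177 + √(-177))² - 26410)/(-241586 - 61498) + (146 - 1*353))*(327200 - 259061) = (((-177 + I*√177)² - 26410)/(-303084) + (146 - 353))*68139 = ((-26410 + (-177 + I*√177)²)*(-1/303084) - 207)*68139 = ((13205/151542 - (-177 + I*√177)²/303084) - 207)*68139 = (-31355989/151542 - (-177 + I*√177)²/303084)*68139 = -237396192719/16838 - 7571*(-177 + I*√177)²/33676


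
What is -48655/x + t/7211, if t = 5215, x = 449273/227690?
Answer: -79882967907755/3239707603 ≈ -24657.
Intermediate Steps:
x = 449273/227690 (x = 449273*(1/227690) = 449273/227690 ≈ 1.9732)
-48655/x + t/7211 = -48655/449273/227690 + 5215/7211 = -48655*227690/449273 + 5215*(1/7211) = -11078256950/449273 + 5215/7211 = -79882967907755/3239707603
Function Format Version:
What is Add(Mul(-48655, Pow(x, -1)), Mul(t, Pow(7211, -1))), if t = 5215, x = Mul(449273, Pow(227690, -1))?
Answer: Rational(-79882967907755, 3239707603) ≈ -24657.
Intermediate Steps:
x = Rational(449273, 227690) (x = Mul(449273, Rational(1, 227690)) = Rational(449273, 227690) ≈ 1.9732)
Add(Mul(-48655, Pow(x, -1)), Mul(t, Pow(7211, -1))) = Add(Mul(-48655, Pow(Rational(449273, 227690), -1)), Mul(5215, Pow(7211, -1))) = Add(Mul(-48655, Rational(227690, 449273)), Mul(5215, Rational(1, 7211))) = Add(Rational(-11078256950, 449273), Rational(5215, 7211)) = Rational(-79882967907755, 3239707603)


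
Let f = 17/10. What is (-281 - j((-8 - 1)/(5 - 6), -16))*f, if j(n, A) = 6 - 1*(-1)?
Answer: -2448/5 ≈ -489.60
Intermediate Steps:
j(n, A) = 7 (j(n, A) = 6 + 1 = 7)
f = 17/10 (f = 17*(⅒) = 17/10 ≈ 1.7000)
(-281 - j((-8 - 1)/(5 - 6), -16))*f = (-281 - 1*7)*(17/10) = (-281 - 7)*(17/10) = -288*17/10 = -2448/5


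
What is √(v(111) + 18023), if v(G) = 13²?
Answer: 4*√1137 ≈ 134.88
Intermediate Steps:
v(G) = 169
√(v(111) + 18023) = √(169 + 18023) = √18192 = 4*√1137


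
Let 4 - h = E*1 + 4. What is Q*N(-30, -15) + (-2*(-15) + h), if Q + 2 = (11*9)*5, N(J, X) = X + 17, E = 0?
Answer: 1016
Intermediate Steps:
N(J, X) = 17 + X
h = 0 (h = 4 - (0*1 + 4) = 4 - (0 + 4) = 4 - 1*4 = 4 - 4 = 0)
Q = 493 (Q = -2 + (11*9)*5 = -2 + 99*5 = -2 + 495 = 493)
Q*N(-30, -15) + (-2*(-15) + h) = 493*(17 - 15) + (-2*(-15) + 0) = 493*2 + (30 + 0) = 986 + 30 = 1016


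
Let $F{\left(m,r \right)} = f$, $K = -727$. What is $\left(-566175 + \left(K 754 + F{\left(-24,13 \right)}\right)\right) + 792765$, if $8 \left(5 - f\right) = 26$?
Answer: $- \frac{1286265}{4} \approx -3.2157 \cdot 10^{5}$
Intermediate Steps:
$f = \frac{7}{4}$ ($f = 5 - \frac{13}{4} = \frac{7}{4} \approx 1.75$)
$F{\left(m,r \right)} = \frac{7}{4}$
$\left(-566175 + \left(K 754 + F{\left(-24,13 \right)}\right)\right) + 792765 = \left(-566175 + \left(\left(-727\right) 754 + \frac{7}{4}\right)\right) + 792765 = \left(-566175 + \left(-548158 + \frac{7}{4}\right)\right) + 792765 = \left(-566175 - \frac{2192625}{4}\right) + 792765 = - \frac{4457325}{4} + 792765 = - \frac{1286265}{4}$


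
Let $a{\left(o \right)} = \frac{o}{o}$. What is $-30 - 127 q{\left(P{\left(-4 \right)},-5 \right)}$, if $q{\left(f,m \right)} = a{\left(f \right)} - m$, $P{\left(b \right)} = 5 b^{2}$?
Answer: $-792$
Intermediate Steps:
$a{\left(o \right)} = 1$
$q{\left(f,m \right)} = 1 - m$
$-30 - 127 q{\left(P{\left(-4 \right)},-5 \right)} = -30 - 127 \left(1 - -5\right) = -30 - 127 \left(1 + 5\right) = -30 - 762 = -792$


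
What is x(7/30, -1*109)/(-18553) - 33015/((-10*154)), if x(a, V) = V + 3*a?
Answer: 612694077/28571620 ≈ 21.444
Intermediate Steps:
x(7/30, -1*109)/(-18553) - 33015/((-10*154)) = (-1*109 + 3*(7/30))/(-18553) - 33015/((-10*154)) = (-109 + 3*(7*(1/30)))*(-1/18553) - 33015/(-1540) = (-109 + 3*(7/30))*(-1/18553) - 33015*(-1/1540) = (-109 + 7/10)*(-1/18553) + 6603/308 = -1083/10*(-1/18553) + 6603/308 = 1083/185530 + 6603/308 = 612694077/28571620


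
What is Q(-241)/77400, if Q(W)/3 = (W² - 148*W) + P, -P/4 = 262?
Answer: 92701/25800 ≈ 3.5931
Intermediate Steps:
P = -1048 (P = -4*262 = -1048)
Q(W) = -3144 - 444*W + 3*W² (Q(W) = 3*((W² - 148*W) - 1048) = 3*(-1048 + W² - 148*W) = -3144 - 444*W + 3*W²)
Q(-241)/77400 = (-3144 - 444*(-241) + 3*(-241)²)/77400 = (-3144 + 107004 + 3*58081)*(1/77400) = (-3144 + 107004 + 174243)*(1/77400) = 278103*(1/77400) = 92701/25800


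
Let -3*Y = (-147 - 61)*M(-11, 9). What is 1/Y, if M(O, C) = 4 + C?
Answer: 3/2704 ≈ 0.0011095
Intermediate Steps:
Y = 2704/3 (Y = -(-147 - 61)*(4 + 9)/3 = -(-208)*13/3 = -1/3*(-2704) = 2704/3 ≈ 901.33)
1/Y = 1/(2704/3) = 3/2704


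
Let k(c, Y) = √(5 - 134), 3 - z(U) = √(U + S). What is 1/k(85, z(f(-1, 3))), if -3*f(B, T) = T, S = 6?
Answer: -I*√129/129 ≈ -0.088045*I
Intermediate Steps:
f(B, T) = -T/3
z(U) = 3 - √(6 + U) (z(U) = 3 - √(U + 6) = 3 - √(6 + U))
k(c, Y) = I*√129 (k(c, Y) = √(-129) = I*√129)
1/k(85, z(f(-1, 3))) = 1/(I*√129) = -I*√129/129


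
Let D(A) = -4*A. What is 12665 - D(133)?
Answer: 13197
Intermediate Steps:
12665 - D(133) = 12665 - (-4)*133 = 12665 - 1*(-532) = 12665 + 532 = 13197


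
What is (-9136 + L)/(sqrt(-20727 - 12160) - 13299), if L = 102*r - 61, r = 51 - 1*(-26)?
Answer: 1050621/10405664 + 79*I*sqrt(32887)/10405664 ≈ 0.10097 + 0.0013768*I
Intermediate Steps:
r = 77 (r = 51 + 26 = 77)
L = 7793 (L = 102*77 - 61 = 7854 - 61 = 7793)
(-9136 + L)/(sqrt(-20727 - 12160) - 13299) = (-9136 + 7793)/(sqrt(-20727 - 12160) - 13299) = -1343/(sqrt(-32887) - 13299) = -1343/(I*sqrt(32887) - 13299) = -1343/(-13299 + I*sqrt(32887))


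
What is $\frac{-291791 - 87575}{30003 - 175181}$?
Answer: $\frac{189683}{72589} \approx 2.6131$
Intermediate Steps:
$\frac{-291791 - 87575}{30003 - 175181} = - \frac{379366}{-145178} = \left(-379366\right) \left(- \frac{1}{145178}\right) = \frac{189683}{72589}$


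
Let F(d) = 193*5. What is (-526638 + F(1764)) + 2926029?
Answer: 2400356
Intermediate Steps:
F(d) = 965
(-526638 + F(1764)) + 2926029 = (-526638 + 965) + 2926029 = -525673 + 2926029 = 2400356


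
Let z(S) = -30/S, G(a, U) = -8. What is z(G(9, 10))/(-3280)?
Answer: -3/2624 ≈ -0.0011433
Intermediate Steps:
z(G(9, 10))/(-3280) = -30/(-8)/(-3280) = -30*(-1/8)*(-1/3280) = (15/4)*(-1/3280) = -3/2624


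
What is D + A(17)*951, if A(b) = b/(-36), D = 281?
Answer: -2017/12 ≈ -168.08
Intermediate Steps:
A(b) = -b/36 (A(b) = b*(-1/36) = -b/36)
D + A(17)*951 = 281 - 1/36*17*951 = 281 - 17/36*951 = 281 - 5389/12 = -2017/12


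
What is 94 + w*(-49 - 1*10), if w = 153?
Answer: -8933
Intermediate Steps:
94 + w*(-49 - 1*10) = 94 + 153*(-49 - 1*10) = 94 + 153*(-49 - 10) = 94 + 153*(-59) = 94 - 9027 = -8933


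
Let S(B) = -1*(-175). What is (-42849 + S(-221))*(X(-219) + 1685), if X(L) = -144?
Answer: -65760634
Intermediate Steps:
S(B) = 175
(-42849 + S(-221))*(X(-219) + 1685) = (-42849 + 175)*(-144 + 1685) = -42674*1541 = -65760634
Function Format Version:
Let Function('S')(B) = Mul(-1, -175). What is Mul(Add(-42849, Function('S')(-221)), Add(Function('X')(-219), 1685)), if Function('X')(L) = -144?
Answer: -65760634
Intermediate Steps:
Function('S')(B) = 175
Mul(Add(-42849, Function('S')(-221)), Add(Function('X')(-219), 1685)) = Mul(Add(-42849, 175), Add(-144, 1685)) = Mul(-42674, 1541) = -65760634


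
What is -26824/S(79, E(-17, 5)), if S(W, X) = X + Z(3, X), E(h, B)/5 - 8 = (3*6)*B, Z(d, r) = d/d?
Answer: -26824/491 ≈ -54.631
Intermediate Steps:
Z(d, r) = 1
E(h, B) = 40 + 90*B (E(h, B) = 40 + 5*((3*6)*B) = 40 + 5*(18*B) = 40 + 90*B)
S(W, X) = 1 + X (S(W, X) = X + 1 = 1 + X)
-26824/S(79, E(-17, 5)) = -26824/(1 + (40 + 90*5)) = -26824/(1 + (40 + 450)) = -26824/(1 + 490) = -26824/491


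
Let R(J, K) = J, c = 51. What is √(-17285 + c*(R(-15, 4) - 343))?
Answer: I*√35543 ≈ 188.53*I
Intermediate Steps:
√(-17285 + c*(R(-15, 4) - 343)) = √(-17285 + 51*(-15 - 343)) = √(-17285 + 51*(-358)) = √(-17285 - 18258) = √(-35543) = I*√35543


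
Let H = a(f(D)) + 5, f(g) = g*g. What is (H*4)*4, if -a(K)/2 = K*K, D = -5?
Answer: -19920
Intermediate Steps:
f(g) = g²
a(K) = -2*K² (a(K) = -2*K*K = -2*K²)
H = -1245 (H = -2*((-5)²)² + 5 = -2*25² + 5 = -2*625 + 5 = -1250 + 5 = -1245)
(H*4)*4 = -1245*4*4 = -4980*4 = -19920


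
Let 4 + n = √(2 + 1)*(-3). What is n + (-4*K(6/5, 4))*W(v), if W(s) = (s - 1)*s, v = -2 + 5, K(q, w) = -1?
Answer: 20 - 3*√3 ≈ 14.804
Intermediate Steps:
v = 3
W(s) = s*(-1 + s) (W(s) = (-1 + s)*s = s*(-1 + s))
n = -4 - 3*√3 (n = -4 + √(2 + 1)*(-3) = -4 + √3*(-3) = -4 - 3*√3 ≈ -9.1962)
n + (-4*K(6/5, 4))*W(v) = (-4 - 3*√3) + (-4*(-1))*(3*(-1 + 3)) = (-4 - 3*√3) + 4*(3*2) = (-4 - 3*√3) + 4*6 = (-4 - 3*√3) + 24 = 20 - 3*√3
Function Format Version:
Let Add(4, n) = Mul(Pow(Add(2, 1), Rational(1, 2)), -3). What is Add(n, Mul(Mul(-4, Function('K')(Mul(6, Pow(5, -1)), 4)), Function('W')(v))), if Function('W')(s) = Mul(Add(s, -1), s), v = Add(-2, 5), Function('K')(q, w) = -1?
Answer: Add(20, Mul(-3, Pow(3, Rational(1, 2)))) ≈ 14.804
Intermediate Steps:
v = 3
Function('W')(s) = Mul(s, Add(-1, s)) (Function('W')(s) = Mul(Add(-1, s), s) = Mul(s, Add(-1, s)))
n = Add(-4, Mul(-3, Pow(3, Rational(1, 2)))) (n = Add(-4, Mul(Pow(Add(2, 1), Rational(1, 2)), -3)) = Add(-4, Mul(Pow(3, Rational(1, 2)), -3)) = Add(-4, Mul(-3, Pow(3, Rational(1, 2)))) ≈ -9.1962)
Add(n, Mul(Mul(-4, Function('K')(Mul(6, Pow(5, -1)), 4)), Function('W')(v))) = Add(Add(-4, Mul(-3, Pow(3, Rational(1, 2)))), Mul(Mul(-4, -1), Mul(3, Add(-1, 3)))) = Add(Add(-4, Mul(-3, Pow(3, Rational(1, 2)))), Mul(4, Mul(3, 2))) = Add(Add(-4, Mul(-3, Pow(3, Rational(1, 2)))), Mul(4, 6)) = Add(Add(-4, Mul(-3, Pow(3, Rational(1, 2)))), 24) = Add(20, Mul(-3, Pow(3, Rational(1, 2))))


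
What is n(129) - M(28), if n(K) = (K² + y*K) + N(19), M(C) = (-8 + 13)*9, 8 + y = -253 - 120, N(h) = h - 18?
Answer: -32552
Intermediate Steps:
N(h) = -18 + h
y = -381 (y = -8 + (-253 - 120) = -8 - 373 = -381)
M(C) = 45 (M(C) = 5*9 = 45)
n(K) = 1 + K² - 381*K (n(K) = (K² - 381*K) + (-18 + 19) = (K² - 381*K) + 1 = 1 + K² - 381*K)
n(129) - M(28) = (1 + 129² - 381*129) - 1*45 = (1 + 16641 - 49149) - 45 = -32507 - 45 = -32552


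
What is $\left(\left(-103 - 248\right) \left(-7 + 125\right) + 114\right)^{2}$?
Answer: $1706020416$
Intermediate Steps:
$\left(\left(-103 - 248\right) \left(-7 + 125\right) + 114\right)^{2} = \left(\left(-351\right) 118 + 114\right)^{2} = \left(-41418 + 114\right)^{2} = \left(-41304\right)^{2} = 1706020416$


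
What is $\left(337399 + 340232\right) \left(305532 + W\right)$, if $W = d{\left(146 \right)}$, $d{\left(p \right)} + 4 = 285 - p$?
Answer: $207129434877$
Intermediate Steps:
$d{\left(p \right)} = 281 - p$ ($d{\left(p \right)} = -4 - \left(-285 + p\right) = 281 - p$)
$W = 135$ ($W = 281 - 146 = 135$)
$\left(337399 + 340232\right) \left(305532 + W\right) = \left(337399 + 340232\right) \left(305532 + 135\right) = 677631 \cdot 305667 = 207129434877$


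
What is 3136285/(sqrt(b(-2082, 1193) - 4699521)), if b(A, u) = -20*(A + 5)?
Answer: -3136285*I*sqrt(4657981)/4657981 ≈ -1453.2*I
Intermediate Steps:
b(A, u) = -100 - 20*A (b(A, u) = -20*(5 + A) = -100 - 20*A)
3136285/(sqrt(b(-2082, 1193) - 4699521)) = 3136285/(sqrt((-100 - 20*(-2082)) - 4699521)) = 3136285/(sqrt((-100 + 41640) - 4699521)) = 3136285/(sqrt(41540 - 4699521)) = 3136285/(sqrt(-4657981)) = 3136285/((I*sqrt(4657981))) = 3136285*(-I*sqrt(4657981)/4657981) = -3136285*I*sqrt(4657981)/4657981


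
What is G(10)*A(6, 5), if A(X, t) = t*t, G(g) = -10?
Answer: -250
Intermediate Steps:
A(X, t) = t²
G(10)*A(6, 5) = -10*5² = -10*25 = -250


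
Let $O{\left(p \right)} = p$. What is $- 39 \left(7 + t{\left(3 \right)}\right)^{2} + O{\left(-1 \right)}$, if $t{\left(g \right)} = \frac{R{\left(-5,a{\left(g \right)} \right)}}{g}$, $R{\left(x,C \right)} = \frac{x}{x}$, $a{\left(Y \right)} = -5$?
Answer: $- \frac{6295}{3} \approx -2098.3$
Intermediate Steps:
$R{\left(x,C \right)} = 1$
$t{\left(g \right)} = \frac{1}{g}$ ($t{\left(g \right)} = 1 \frac{1}{g} = \frac{1}{g}$)
$- 39 \left(7 + t{\left(3 \right)}\right)^{2} + O{\left(-1 \right)} = - 39 \left(7 + \frac{1}{3}\right)^{2} - 1 = - 39 \left(\frac{22}{3}\right)^{2} - 1 = \left(-39\right) \frac{484}{9} - 1 = - \frac{6292}{3} - 1 = - \frac{6295}{3}$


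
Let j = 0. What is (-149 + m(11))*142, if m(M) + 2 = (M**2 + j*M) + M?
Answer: -2698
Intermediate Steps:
m(M) = -2 + M + M**2 (m(M) = -2 + ((M**2 + 0*M) + M) = -2 + ((M**2 + 0) + M) = -2 + (M**2 + M) = -2 + (M + M**2) = -2 + M + M**2)
(-149 + m(11))*142 = (-149 + (-2 + 11 + 11**2))*142 = (-149 + (-2 + 11 + 121))*142 = (-149 + 130)*142 = -19*142 = -2698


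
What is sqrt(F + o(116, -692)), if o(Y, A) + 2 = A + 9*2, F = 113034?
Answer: sqrt(112358) ≈ 335.20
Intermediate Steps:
o(Y, A) = 16 + A (o(Y, A) = -2 + (A + 9*2) = -2 + (A + 18) = -2 + (18 + A) = 16 + A)
sqrt(F + o(116, -692)) = sqrt(113034 + (16 - 692)) = sqrt(113034 - 676) = sqrt(112358)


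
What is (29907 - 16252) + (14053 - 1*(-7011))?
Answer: 34719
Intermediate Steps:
(29907 - 16252) + (14053 - 1*(-7011)) = 13655 + (14053 + 7011) = 13655 + 21064 = 34719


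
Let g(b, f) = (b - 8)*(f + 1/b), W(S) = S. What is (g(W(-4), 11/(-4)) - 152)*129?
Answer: -14964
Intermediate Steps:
g(b, f) = (-8 + b)*(f + 1/b)
(g(W(-4), 11/(-4)) - 152)*129 = ((1 - 88/(-4) - 8/(-4) - 44/(-4)) - 152)*129 = ((1 - 88*(-1)/4 - 8*(-1/4) - 44*(-1)/4) - 152)*129 = ((1 - 8*(-11/4) + 2 - 4*(-11/4)) - 152)*129 = ((1 + 22 + 2 + 11) - 152)*129 = (36 - 152)*129 = -116*129 = -14964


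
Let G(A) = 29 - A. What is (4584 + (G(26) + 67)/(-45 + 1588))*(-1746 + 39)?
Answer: -12073921674/1543 ≈ -7.8250e+6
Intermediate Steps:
(4584 + (G(26) + 67)/(-45 + 1588))*(-1746 + 39) = (4584 + ((29 - 1*26) + 67)/(-45 + 1588))*(-1746 + 39) = (4584 + ((29 - 26) + 67)/1543)*(-1707) = (4584 + (3 + 67)*(1/1543))*(-1707) = (4584 + 70*(1/1543))*(-1707) = (4584 + 70/1543)*(-1707) = (7073182/1543)*(-1707) = -12073921674/1543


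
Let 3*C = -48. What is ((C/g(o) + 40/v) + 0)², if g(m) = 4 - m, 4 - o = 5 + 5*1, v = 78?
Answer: 44944/38025 ≈ 1.1820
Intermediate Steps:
C = -16 (C = (⅓)*(-48) = -16)
o = -6 (o = 4 - (5 + 5*1) = 4 - (5 + 5) = 4 - 1*10 = 4 - 10 = -6)
((C/g(o) + 40/v) + 0)² = ((-16/(4 - 1*(-6)) + 40/78) + 0)² = ((-16/(4 + 6) + 40*(1/78)) + 0)² = ((-16/10 + 20/39) + 0)² = ((-16*⅒ + 20/39) + 0)² = ((-8/5 + 20/39) + 0)² = (-212/195 + 0)² = (-212/195)² = 44944/38025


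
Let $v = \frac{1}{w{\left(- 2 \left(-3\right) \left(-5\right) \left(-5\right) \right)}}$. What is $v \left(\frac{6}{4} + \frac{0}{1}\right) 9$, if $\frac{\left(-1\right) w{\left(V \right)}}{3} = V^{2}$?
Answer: $- \frac{1}{5000} \approx -0.0002$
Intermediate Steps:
$w{\left(V \right)} = - 3 V^{2}$
$v = - \frac{1}{67500}$ ($v = \frac{1}{\left(-3\right) \left(- 2 \left(-3\right) \left(-5\right) \left(-5\right)\right)^{2}} = \frac{1}{\left(-3\right) \left(- 2 \cdot 15 \left(-5\right)\right)^{2}} = \frac{1}{\left(-3\right) \left(\left(-2\right) \left(-75\right)\right)^{2}} = \frac{1}{\left(-3\right) 150^{2}} = \frac{1}{\left(-3\right) 22500} = \frac{1}{-67500} = - \frac{1}{67500} \approx -1.4815 \cdot 10^{-5}$)
$v \left(\frac{6}{4} + \frac{0}{1}\right) 9 = - \frac{\frac{6}{4} + \frac{0}{1}}{67500} \cdot 9 = - \frac{6 \cdot \frac{1}{4} + 0 \cdot 1}{67500} \cdot 9 = - \frac{\frac{3}{2} + 0}{67500} \cdot 9 = \left(- \frac{1}{67500}\right) \frac{3}{2} \cdot 9 = \left(- \frac{1}{45000}\right) 9 = - \frac{1}{5000}$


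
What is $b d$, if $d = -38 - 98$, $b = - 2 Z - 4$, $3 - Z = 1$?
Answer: $1088$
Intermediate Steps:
$Z = 2$ ($Z = 3 - 1 = 2$)
$b = -8$ ($b = \left(-2\right) 2 - 4 = -4 - 4 = -8$)
$d = -136$ ($d = -38 - 98 = -136$)
$b d = \left(-8\right) \left(-136\right) = 1088$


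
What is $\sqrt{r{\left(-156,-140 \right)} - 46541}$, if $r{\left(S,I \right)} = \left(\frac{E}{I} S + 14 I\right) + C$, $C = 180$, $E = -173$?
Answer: $\frac{i \sqrt{59429370}}{35} \approx 220.26 i$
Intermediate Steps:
$r{\left(S,I \right)} = 180 + 14 I - \frac{173 S}{I}$ ($r{\left(S,I \right)} = \left(- \frac{173}{I} S + 14 I\right) + 180 = \left(- \frac{173 S}{I} + 14 I\right) + 180 = \left(14 I - \frac{173 S}{I}\right) + 180 = 180 + 14 I - \frac{173 S}{I}$)
$\sqrt{r{\left(-156,-140 \right)} - 46541} = \sqrt{\left(180 + 14 \left(-140\right) - - \frac{26988}{-140}\right) - 46541} = \sqrt{\left(180 - 1960 - \left(-26988\right) \left(- \frac{1}{140}\right)\right) - 46541} = \sqrt{\left(180 - 1960 - \frac{6747}{35}\right) - 46541} = \sqrt{- \frac{69047}{35} - 46541} = \sqrt{- \frac{1697982}{35}} = \frac{i \sqrt{59429370}}{35}$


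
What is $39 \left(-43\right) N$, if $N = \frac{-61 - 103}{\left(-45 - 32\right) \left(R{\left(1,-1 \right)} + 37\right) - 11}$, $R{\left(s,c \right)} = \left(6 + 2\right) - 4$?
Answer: $- \frac{22919}{264} \approx -86.814$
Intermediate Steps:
$R{\left(s,c \right)} = 4$ ($R{\left(s,c \right)} = 8 - 4 = 4$)
$N = \frac{41}{792}$ ($N = \frac{-61 - 103}{\left(-45 - 32\right) \left(4 + 37\right) - 11} = - \frac{164}{\left(-77\right) 41 - 11} = - \frac{164}{-3157 - 11} = - \frac{164}{-3168} = \left(-164\right) \left(- \frac{1}{3168}\right) = \frac{41}{792} \approx 0.051768$)
$39 \left(-43\right) N = 39 \left(-43\right) \frac{41}{792} = \left(-1677\right) \frac{41}{792} = - \frac{22919}{264}$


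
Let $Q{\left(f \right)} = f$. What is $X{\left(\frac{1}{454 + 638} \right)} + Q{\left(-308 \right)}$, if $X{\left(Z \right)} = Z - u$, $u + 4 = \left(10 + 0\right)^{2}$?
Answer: $- \frac{441167}{1092} \approx -404.0$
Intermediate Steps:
$u = 96$ ($u = -4 + \left(10 + 0\right)^{2} = -4 + 10^{2} = -4 + 100 = 96$)
$X{\left(Z \right)} = -96 + Z$ ($X{\left(Z \right)} = Z - 96 = -96 + Z$)
$X{\left(\frac{1}{454 + 638} \right)} + Q{\left(-308 \right)} = \left(-96 + \frac{1}{454 + 638}\right) - 308 = \left(-96 + \frac{1}{1092}\right) - 308 = - \frac{104831}{1092} - 308 = - \frac{441167}{1092}$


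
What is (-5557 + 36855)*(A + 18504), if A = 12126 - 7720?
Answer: 717037180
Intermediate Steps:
A = 4406
(-5557 + 36855)*(A + 18504) = (-5557 + 36855)*(4406 + 18504) = 31298*22910 = 717037180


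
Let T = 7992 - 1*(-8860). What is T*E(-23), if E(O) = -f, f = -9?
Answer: 151668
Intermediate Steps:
E(O) = 9 (E(O) = -1*(-9) = 9)
T = 16852 (T = 7992 + 8860 = 16852)
T*E(-23) = 16852*9 = 151668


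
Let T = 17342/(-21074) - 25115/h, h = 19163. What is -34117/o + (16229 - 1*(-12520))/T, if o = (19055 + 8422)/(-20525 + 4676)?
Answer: 8159721805327629/1315229737784 ≈ 6204.0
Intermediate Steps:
T = -430799128/201920531 (T = 17342/(-21074) - 25115/19163 = 17342*(-1/21074) - 25115*1/19163 = -8671/10537 - 25115/19163 = -430799128/201920531 ≈ -2.1335)
o = -3053/1761 (o = 27477/(-15849) = 27477*(-1/15849) = -3053/1761 ≈ -1.7337)
-34117/o + (16229 - 1*(-12520))/T = -34117/(-3053/1761) + (16229 - 1*(-12520))/(-430799128/201920531) = -34117*(-1761/3053) + (16229 + 12520)*(-201920531/430799128) = 60080037/3053 + 28749*(-201920531/430799128) = 60080037/3053 - 5805013345719/430799128 = 8159721805327629/1315229737784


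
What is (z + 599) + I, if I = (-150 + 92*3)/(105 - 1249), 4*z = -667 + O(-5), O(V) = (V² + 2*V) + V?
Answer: 124307/286 ≈ 434.64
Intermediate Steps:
O(V) = V² + 3*V
z = -657/4 (z = (-667 - 5*(3 - 5))/4 = (-667 - 5*(-2))/4 = (-667 + 10)/4 = (¼)*(-657) = -657/4 ≈ -164.25)
I = -63/572 (I = (-150 + 276)/(-1144) = 126*(-1/1144) = -63/572 ≈ -0.11014)
(z + 599) + I = (-657/4 + 599) - 63/572 = 1739/4 - 63/572 = 124307/286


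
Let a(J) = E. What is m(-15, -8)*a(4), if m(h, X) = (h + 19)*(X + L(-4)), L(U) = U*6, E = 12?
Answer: -1536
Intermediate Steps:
a(J) = 12
L(U) = 6*U
m(h, X) = (-24 + X)*(19 + h) (m(h, X) = (h + 19)*(X + 6*(-4)) = (19 + h)*(X - 24) = (19 + h)*(-24 + X) = (-24 + X)*(19 + h))
m(-15, -8)*a(4) = (-456 - 24*(-15) + 19*(-8) - 8*(-15))*12 = (-456 + 360 - 152 + 120)*12 = -128*12 = -1536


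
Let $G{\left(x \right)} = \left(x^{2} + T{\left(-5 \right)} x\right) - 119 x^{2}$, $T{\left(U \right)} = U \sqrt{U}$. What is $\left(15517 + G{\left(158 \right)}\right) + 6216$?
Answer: $-2924019 - 790 i \sqrt{5} \approx -2.924 \cdot 10^{6} - 1766.5 i$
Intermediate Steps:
$T{\left(U \right)} = U^{\frac{3}{2}}$
$G{\left(x \right)} = - 118 x^{2} - 5 i x \sqrt{5}$ ($G{\left(x \right)} = \left(x^{2} + \left(-5\right)^{\frac{3}{2}} x\right) - 119 x^{2} = \left(x^{2} + - 5 i \sqrt{5} x\right) - 119 x^{2} = \left(x^{2} - 5 i x \sqrt{5}\right) - 119 x^{2} = - 118 x^{2} - 5 i x \sqrt{5}$)
$\left(15517 + G{\left(158 \right)}\right) + 6216 = \left(15517 - 158 \left(118 \cdot 158 + 5 i \sqrt{5}\right)\right) + 6216 = \left(15517 - 158 \left(18644 + 5 i \sqrt{5}\right)\right) + 6216 = \left(15517 - \left(2945752 + 790 i \sqrt{5}\right)\right) + 6216 = \left(-2930235 - 790 i \sqrt{5}\right) + 6216 = -2924019 - 790 i \sqrt{5}$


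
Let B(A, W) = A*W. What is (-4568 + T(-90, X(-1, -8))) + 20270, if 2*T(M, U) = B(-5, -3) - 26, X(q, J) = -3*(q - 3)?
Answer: 31393/2 ≈ 15697.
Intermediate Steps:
X(q, J) = 9 - 3*q (X(q, J) = -3*(-3 + q) = 9 - 3*q)
T(M, U) = -11/2 (T(M, U) = (-5*(-3) - 26)/2 = (15 - 26)/2 = (½)*(-11) = -11/2)
(-4568 + T(-90, X(-1, -8))) + 20270 = (-4568 - 11/2) + 20270 = -9147/2 + 20270 = 31393/2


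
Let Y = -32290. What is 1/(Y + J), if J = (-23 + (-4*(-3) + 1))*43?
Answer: -1/32720 ≈ -3.0562e-5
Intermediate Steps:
J = -430 (J = (-23 + (12 + 1))*43 = (-23 + 13)*43 = -10*43 = -430)
1/(Y + J) = 1/(-32290 - 430) = 1/(-32720) = -1/32720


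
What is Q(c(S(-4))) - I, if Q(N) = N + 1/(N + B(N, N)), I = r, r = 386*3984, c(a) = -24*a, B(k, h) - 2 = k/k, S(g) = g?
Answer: -152235071/99 ≈ -1.5377e+6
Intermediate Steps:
B(k, h) = 3 (B(k, h) = 2 + k/k = 2 + 1 = 3)
r = 1537824
I = 1537824
Q(N) = N + 1/(3 + N) (Q(N) = N + 1/(N + 3) = N + 1/(3 + N))
Q(c(S(-4))) - I = (1 + (-24*(-4))**2 + 3*(-24*(-4)))/(3 - 24*(-4)) - 1*1537824 = (1 + 96**2 + 3*96)/(3 + 96) - 1537824 = (1 + 9216 + 288)/99 - 1537824 = (1/99)*9505 - 1537824 = 9505/99 - 1537824 = -152235071/99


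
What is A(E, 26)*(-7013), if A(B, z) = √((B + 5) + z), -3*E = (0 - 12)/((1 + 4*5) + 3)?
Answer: -7013*√1122/6 ≈ -39152.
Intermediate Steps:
E = ⅙ (E = -(0 - 12)/(3*((1 + 4*5) + 3)) = -(-4)/((1 + 20) + 3) = -(-4)/(21 + 3) = -(-4)/24 = -⅓*(-½) = ⅙ ≈ 0.16667)
A(B, z) = √(5 + B + z) (A(B, z) = √((5 + B) + z) = √(5 + B + z))
A(E, 26)*(-7013) = √(5 + ⅙ + 26)*(-7013) = √(187/6)*(-7013) = (√1122/6)*(-7013) = -7013*√1122/6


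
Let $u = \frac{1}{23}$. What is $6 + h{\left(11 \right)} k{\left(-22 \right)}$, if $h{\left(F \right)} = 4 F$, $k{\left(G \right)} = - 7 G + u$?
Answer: $\frac{156030}{23} \approx 6783.9$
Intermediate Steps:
$u = \frac{1}{23} \approx 0.043478$
$k{\left(G \right)} = \frac{1}{23} - 7 G$ ($k{\left(G \right)} = - 7 G + \frac{1}{23} = \frac{1}{23} - 7 G$)
$6 + h{\left(11 \right)} k{\left(-22 \right)} = 6 + 4 \cdot 11 \left(\frac{1}{23} - -154\right) = 6 + 44 \left(\frac{1}{23} + 154\right) = 6 + 44 \cdot \frac{3543}{23} = 6 + \frac{155892}{23} = \frac{156030}{23}$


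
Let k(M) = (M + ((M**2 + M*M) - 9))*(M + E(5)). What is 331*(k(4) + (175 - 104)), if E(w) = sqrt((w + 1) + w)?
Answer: 59249 + 8937*sqrt(11) ≈ 88890.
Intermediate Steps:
E(w) = sqrt(1 + 2*w) (E(w) = sqrt((1 + w) + w) = sqrt(1 + 2*w))
k(M) = (M + sqrt(11))*(-9 + M + 2*M**2) (k(M) = (M + ((M**2 + M*M) - 9))*(M + sqrt(1 + 2*5)) = (M + ((M**2 + M**2) - 9))*(M + sqrt(1 + 10)) = (M + (2*M**2 - 9))*(M + sqrt(11)) = (M + (-9 + 2*M**2))*(M + sqrt(11)) = (-9 + M + 2*M**2)*(M + sqrt(11)) = (M + sqrt(11))*(-9 + M + 2*M**2))
331*(k(4) + (175 - 104)) = 331*((4**2 - 9*4 - 9*sqrt(11) + 2*4**3 + 4*sqrt(11) + 2*sqrt(11)*4**2) + (175 - 104)) = 331*((16 - 36 - 9*sqrt(11) + 2*64 + 4*sqrt(11) + 2*sqrt(11)*16) + 71) = 331*((16 - 36 - 9*sqrt(11) + 128 + 4*sqrt(11) + 32*sqrt(11)) + 71) = 331*((108 + 27*sqrt(11)) + 71) = 331*(179 + 27*sqrt(11)) = 59249 + 8937*sqrt(11)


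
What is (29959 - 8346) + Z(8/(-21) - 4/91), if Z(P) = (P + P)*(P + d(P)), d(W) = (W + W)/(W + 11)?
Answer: 4650458353595/215165223 ≈ 21613.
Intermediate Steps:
d(W) = 2*W/(11 + W) (d(W) = (2*W)/(11 + W) = 2*W/(11 + W))
Z(P) = 2*P*(P + 2*P/(11 + P)) (Z(P) = (P + P)*(P + 2*P/(11 + P)) = (2*P)*(P + 2*P/(11 + P)) = 2*P*(P + 2*P/(11 + P)))
(29959 - 8346) + Z(8/(-21) - 4/91) = (29959 - 8346) + 2*(8/(-21) - 4/91)²*(13 + (8/(-21) - 4/91))/(11 + (8/(-21) - 4/91)) = 21613 + 2*(8*(-1/21) - 4*1/91)²*(13 + (8*(-1/21) - 4*1/91))/(11 + (8*(-1/21) - 4*1/91)) = 21613 + 2*(-8/21 - 4/91)²*(13 + (-8/21 - 4/91))/(11 + (-8/21 - 4/91)) = 21613 + 2*(-116/273)²*(13 - 116/273)/(11 - 116/273) = 21613 + 2*(13456/74529)*(3433/273)/(2887/273) = 21613 + 2*(13456/74529)*(273/2887)*(3433/273) = 21613 + 92388896/215165223 = 4650458353595/215165223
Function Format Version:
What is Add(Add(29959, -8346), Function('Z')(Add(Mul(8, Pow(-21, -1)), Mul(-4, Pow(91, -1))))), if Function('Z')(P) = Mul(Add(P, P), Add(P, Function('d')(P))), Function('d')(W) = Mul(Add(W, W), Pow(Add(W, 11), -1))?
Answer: Rational(4650458353595, 215165223) ≈ 21613.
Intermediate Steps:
Function('d')(W) = Mul(2, W, Pow(Add(11, W), -1)) (Function('d')(W) = Mul(Mul(2, W), Pow(Add(11, W), -1)) = Mul(2, W, Pow(Add(11, W), -1)))
Function('Z')(P) = Mul(2, P, Add(P, Mul(2, P, Pow(Add(11, P), -1)))) (Function('Z')(P) = Mul(Add(P, P), Add(P, Mul(2, P, Pow(Add(11, P), -1)))) = Mul(Mul(2, P), Add(P, Mul(2, P, Pow(Add(11, P), -1)))) = Mul(2, P, Add(P, Mul(2, P, Pow(Add(11, P), -1)))))
Add(Add(29959, -8346), Function('Z')(Add(Mul(8, Pow(-21, -1)), Mul(-4, Pow(91, -1))))) = Add(Add(29959, -8346), Mul(2, Pow(Add(Mul(8, Pow(-21, -1)), Mul(-4, Pow(91, -1))), 2), Pow(Add(11, Add(Mul(8, Pow(-21, -1)), Mul(-4, Pow(91, -1)))), -1), Add(13, Add(Mul(8, Pow(-21, -1)), Mul(-4, Pow(91, -1)))))) = Add(21613, Mul(2, Pow(Add(Mul(8, Rational(-1, 21)), Mul(-4, Rational(1, 91))), 2), Pow(Add(11, Add(Mul(8, Rational(-1, 21)), Mul(-4, Rational(1, 91)))), -1), Add(13, Add(Mul(8, Rational(-1, 21)), Mul(-4, Rational(1, 91)))))) = Add(21613, Mul(2, Pow(Add(Rational(-8, 21), Rational(-4, 91)), 2), Pow(Add(11, Add(Rational(-8, 21), Rational(-4, 91))), -1), Add(13, Add(Rational(-8, 21), Rational(-4, 91))))) = Add(21613, Mul(2, Pow(Rational(-116, 273), 2), Pow(Add(11, Rational(-116, 273)), -1), Add(13, Rational(-116, 273)))) = Add(21613, Mul(2, Rational(13456, 74529), Pow(Rational(2887, 273), -1), Rational(3433, 273))) = Add(21613, Mul(2, Rational(13456, 74529), Rational(273, 2887), Rational(3433, 273))) = Add(21613, Rational(92388896, 215165223)) = Rational(4650458353595, 215165223)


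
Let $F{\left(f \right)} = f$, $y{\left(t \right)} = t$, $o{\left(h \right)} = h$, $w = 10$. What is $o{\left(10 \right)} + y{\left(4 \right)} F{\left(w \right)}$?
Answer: $50$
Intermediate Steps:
$o{\left(10 \right)} + y{\left(4 \right)} F{\left(w \right)} = 10 + 4 \cdot 10 = 10 + 40 = 50$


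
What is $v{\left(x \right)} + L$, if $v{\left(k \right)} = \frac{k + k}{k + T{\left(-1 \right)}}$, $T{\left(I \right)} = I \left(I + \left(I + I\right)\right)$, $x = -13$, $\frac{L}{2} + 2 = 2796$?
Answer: $\frac{27953}{5} \approx 5590.6$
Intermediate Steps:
$L = 5588$ ($L = -4 + 2 \cdot 2796 = -4 + 5592 = 5588$)
$T{\left(I \right)} = 3 I^{2}$ ($T{\left(I \right)} = I \left(I + 2 I\right) = I 3 I = 3 I^{2}$)
$v{\left(k \right)} = \frac{2 k}{3 + k}$ ($v{\left(k \right)} = \frac{k + k}{k + 3 \left(-1\right)^{2}} = \frac{2 k}{k + 3 \cdot 1} = \frac{2 k}{k + 3} = \frac{2 k}{3 + k}$)
$v{\left(x \right)} + L = 2 \left(-13\right) \frac{1}{3 - 13} + 5588 = 2 \left(-13\right) \frac{1}{-10} + 5588 = 2 \left(-13\right) \left(- \frac{1}{10}\right) + 5588 = \frac{13}{5} + 5588 = \frac{27953}{5}$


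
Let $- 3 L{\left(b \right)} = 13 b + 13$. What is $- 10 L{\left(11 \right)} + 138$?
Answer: $658$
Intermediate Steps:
$L{\left(b \right)} = - \frac{13}{3} - \frac{13 b}{3}$ ($L{\left(b \right)} = - \frac{13 b + 13}{3} = - \frac{13 + 13 b}{3} = - \frac{13}{3} - \frac{13 b}{3}$)
$- 10 L{\left(11 \right)} + 138 = - 10 \left(- \frac{13}{3} - \frac{143}{3}\right) + 138 = \left(-10\right) \left(-52\right) + 138 = 520 + 138 = 658$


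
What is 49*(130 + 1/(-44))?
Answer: 280231/44 ≈ 6368.9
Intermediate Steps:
49*(130 + 1/(-44)) = 49*(130 - 1/44) = 49*(5719/44) = 280231/44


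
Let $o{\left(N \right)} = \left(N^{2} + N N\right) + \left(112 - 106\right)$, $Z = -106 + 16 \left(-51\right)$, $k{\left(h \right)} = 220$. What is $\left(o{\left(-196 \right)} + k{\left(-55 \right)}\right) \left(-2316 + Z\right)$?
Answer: $-249513804$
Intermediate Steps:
$Z = -922$ ($Z = -106 - 816 = -922$)
$o{\left(N \right)} = 6 + 2 N^{2}$ ($o{\left(N \right)} = \left(N^{2} + N^{2}\right) + 6 = 2 N^{2} + 6 = 6 + 2 N^{2}$)
$\left(o{\left(-196 \right)} + k{\left(-55 \right)}\right) \left(-2316 + Z\right) = \left(\left(6 + 2 \left(-196\right)^{2}\right) + 220\right) \left(-2316 - 922\right) = \left(\left(6 + 2 \cdot 38416\right) + 220\right) \left(-3238\right) = \left(\left(6 + 76832\right) + 220\right) \left(-3238\right) = \left(76838 + 220\right) \left(-3238\right) = 77058 \left(-3238\right) = -249513804$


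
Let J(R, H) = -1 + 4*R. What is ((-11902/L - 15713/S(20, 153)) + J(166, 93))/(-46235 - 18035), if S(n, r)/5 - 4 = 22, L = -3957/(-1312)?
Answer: 1751127631/33061130700 ≈ 0.052966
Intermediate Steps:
L = 3957/1312 (L = -3957*(-1/1312) = 3957/1312 ≈ 3.0160)
S(n, r) = 130 (S(n, r) = 20 + 5*22 = 20 + 110 = 130)
((-11902/L - 15713/S(20, 153)) + J(166, 93))/(-46235 - 18035) = ((-11902/3957/1312 - 15713/130) + (-1 + 4*166))/(-46235 - 18035) = ((-11902*1312/3957 - 15713*1/130) + (-1 + 664))/(-64270) = ((-15615424/3957 - 15713/130) + 663)*(-1/64270) = (-2092181461/514410 + 663)*(-1/64270) = -1751127631/514410*(-1/64270) = 1751127631/33061130700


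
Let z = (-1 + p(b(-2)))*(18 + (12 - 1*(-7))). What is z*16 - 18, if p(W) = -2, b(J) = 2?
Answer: -1794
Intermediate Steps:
z = -111 (z = (-1 - 2)*(18 + (12 - 1*(-7))) = -3*(18 + (12 + 7)) = -3*(18 + 19) = -3*37 = -111)
z*16 - 18 = -111*16 - 18 = -1776 - 18 = -1794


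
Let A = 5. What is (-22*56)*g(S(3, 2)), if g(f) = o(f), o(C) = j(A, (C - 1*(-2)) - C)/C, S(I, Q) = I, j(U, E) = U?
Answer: -6160/3 ≈ -2053.3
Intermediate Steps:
o(C) = 5/C
g(f) = 5/f
(-22*56)*g(S(3, 2)) = (-22*56)*(5/3) = -6160/3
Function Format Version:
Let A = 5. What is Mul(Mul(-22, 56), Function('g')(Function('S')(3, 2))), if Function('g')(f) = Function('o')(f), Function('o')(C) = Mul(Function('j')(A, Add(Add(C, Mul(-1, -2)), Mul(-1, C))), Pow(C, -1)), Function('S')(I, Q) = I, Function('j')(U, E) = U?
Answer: Rational(-6160, 3) ≈ -2053.3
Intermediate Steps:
Function('o')(C) = Mul(5, Pow(C, -1))
Function('g')(f) = Mul(5, Pow(f, -1))
Mul(Mul(-22, 56), Function('g')(Function('S')(3, 2))) = Mul(Mul(-22, 56), Mul(5, Pow(3, -1))) = Mul(-1232, Mul(5, Rational(1, 3))) = Mul(-1232, Rational(5, 3)) = Rational(-6160, 3)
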